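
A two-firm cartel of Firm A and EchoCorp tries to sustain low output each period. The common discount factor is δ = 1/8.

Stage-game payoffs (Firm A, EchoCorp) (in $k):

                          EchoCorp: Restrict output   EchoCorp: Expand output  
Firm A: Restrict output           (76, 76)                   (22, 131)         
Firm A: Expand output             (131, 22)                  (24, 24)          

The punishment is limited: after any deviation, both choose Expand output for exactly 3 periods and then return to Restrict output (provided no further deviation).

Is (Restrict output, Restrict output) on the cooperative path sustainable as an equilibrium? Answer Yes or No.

Comparing payoff streams over the 4 periods until play realigns: cooperate → 76(1+δ+…+δ^3); deviate → 131 + 24(δ+…+δ^3).
Cooperation is sustained iff (76−24)(δ+…+δ^3) ≥ 131−76.
δ+…+δ^3 = 1/8·(1−(1/8)^3)/(1−1/8) = 0.1426, and (131−76)/(76−24) = 1.0577.
0.1426 < 1.0577, so cooperation is not sustainable.

No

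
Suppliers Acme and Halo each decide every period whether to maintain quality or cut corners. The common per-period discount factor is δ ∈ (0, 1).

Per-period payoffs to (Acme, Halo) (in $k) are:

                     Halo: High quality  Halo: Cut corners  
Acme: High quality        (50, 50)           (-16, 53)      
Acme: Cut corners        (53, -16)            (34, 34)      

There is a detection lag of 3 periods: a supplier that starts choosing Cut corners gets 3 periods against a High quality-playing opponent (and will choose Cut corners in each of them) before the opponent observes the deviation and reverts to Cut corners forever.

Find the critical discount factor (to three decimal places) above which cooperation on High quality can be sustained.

0.540

A deviator earns 53 for 3 periods, then 34 forever; cooperating earns 50 forever. Multiplying the IC by (1−δ):
50 ≥ 53(1−δ^3) + 34δ^3, so 19·δ^3 ≥ 3 and δ^3 ≥ 3/19.
δ ≥ (3/19)^(1/3) ≈ 0.540.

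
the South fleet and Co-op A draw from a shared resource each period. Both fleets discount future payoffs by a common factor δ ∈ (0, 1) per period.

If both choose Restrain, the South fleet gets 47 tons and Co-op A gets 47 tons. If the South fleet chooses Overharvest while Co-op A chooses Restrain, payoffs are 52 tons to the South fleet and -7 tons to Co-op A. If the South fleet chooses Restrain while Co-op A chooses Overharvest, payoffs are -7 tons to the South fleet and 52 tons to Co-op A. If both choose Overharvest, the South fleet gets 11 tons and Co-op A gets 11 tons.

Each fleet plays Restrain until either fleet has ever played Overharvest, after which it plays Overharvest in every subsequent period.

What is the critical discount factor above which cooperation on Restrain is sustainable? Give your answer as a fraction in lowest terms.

One-period gain from deviating is 52 − 47 = 5. The loss is 47 − 11 = 36 in every subsequent period, with present value 36·δ/(1−δ).
Deviation is unprofitable when 36·δ/(1−δ) ≥ 5, i.e. δ/(1−δ) ≥ 5/36.
Equivalently δ ≥ 5/(5+36) = 5/41.

5/41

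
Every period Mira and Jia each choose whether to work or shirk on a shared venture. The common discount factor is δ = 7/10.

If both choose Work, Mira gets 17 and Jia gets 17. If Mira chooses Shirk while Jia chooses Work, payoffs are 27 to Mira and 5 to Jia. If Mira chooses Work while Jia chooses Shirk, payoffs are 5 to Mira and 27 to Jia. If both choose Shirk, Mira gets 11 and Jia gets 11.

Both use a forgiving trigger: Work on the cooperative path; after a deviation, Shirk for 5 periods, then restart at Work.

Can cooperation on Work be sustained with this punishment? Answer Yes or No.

Comparing payoff streams over the 6 periods until play realigns: cooperate → 17(1+δ+…+δ^5); deviate → 27 + 11(δ+…+δ^5).
Cooperation is sustained iff (17−11)(δ+…+δ^5) ≥ 27−17.
δ+…+δ^5 = 7/10·(1−(7/10)^5)/(1−7/10) = 1.9412, and (27−17)/(17−11) = 1.6667.
1.9412 ≥ 1.6667, so cooperation is sustainable.

Yes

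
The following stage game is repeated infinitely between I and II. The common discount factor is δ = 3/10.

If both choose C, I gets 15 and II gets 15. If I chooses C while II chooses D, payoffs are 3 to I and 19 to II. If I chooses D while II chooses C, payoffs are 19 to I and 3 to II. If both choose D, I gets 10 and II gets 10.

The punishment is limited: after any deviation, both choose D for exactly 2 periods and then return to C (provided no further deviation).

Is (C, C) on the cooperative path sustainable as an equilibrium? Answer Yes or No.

IC: δ+…+δ^2 ≥ (19−15)/(15−10) = 4/5.
At δ = 3/10: partial sum = 0.3900 < 0.8000. Cooperation not sustainable.

No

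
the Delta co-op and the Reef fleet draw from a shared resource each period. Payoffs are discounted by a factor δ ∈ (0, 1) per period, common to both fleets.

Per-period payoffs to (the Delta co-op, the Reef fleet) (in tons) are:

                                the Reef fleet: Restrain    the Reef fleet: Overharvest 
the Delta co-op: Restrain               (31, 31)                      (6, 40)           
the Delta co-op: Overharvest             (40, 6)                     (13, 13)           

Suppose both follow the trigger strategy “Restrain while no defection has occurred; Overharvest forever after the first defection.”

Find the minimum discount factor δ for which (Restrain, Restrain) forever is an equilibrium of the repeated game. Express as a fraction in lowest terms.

1/3

Cooperation forever yields 31 each period: 31/(1−δ).
Deviating yields 40 once, then 13 forever: 40 + 13δ/(1−δ).
No profitable deviation requires 31/(1−δ) ≥ 40 + 13δ/(1−δ).
Multiplying by (1−δ): 31 ≥ 40(1−δ) + 13δ = 40 − 27δ.
So 27δ ≥ 9, i.e. δ ≥ 9/27 = 1/3.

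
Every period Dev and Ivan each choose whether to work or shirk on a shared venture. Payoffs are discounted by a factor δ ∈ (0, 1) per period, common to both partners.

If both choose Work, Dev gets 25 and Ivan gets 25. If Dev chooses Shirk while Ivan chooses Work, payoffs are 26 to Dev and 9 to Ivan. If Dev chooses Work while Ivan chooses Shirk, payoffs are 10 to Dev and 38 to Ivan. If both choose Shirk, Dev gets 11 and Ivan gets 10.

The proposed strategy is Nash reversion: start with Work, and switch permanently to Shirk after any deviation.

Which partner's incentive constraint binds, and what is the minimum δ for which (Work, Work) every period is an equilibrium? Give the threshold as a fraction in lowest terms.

For Dev: deviation gain 26−25 = 1, per-period punishment loss 25−11 = 14. IC gives δ ≥ 1/15.
For Ivan: gain 13, loss 15 per period, so δ ≥ 13/28.
The tighter constraint is Ivan's, so cooperation needs δ ≥ 13/28.

Ivan; δ ≥ 13/28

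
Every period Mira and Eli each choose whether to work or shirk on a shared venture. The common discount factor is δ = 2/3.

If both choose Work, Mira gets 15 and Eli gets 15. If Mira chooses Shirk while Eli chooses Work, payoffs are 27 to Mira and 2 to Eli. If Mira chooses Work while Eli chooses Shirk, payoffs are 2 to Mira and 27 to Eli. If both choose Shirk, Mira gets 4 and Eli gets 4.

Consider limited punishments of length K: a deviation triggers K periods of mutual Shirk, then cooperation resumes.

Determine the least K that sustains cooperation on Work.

Need Σ_{k=1}^{K} δ^k ≥ (27−15)/(15−4) = 1.0909 at δ = 2/3.
At K = 1 the sum is 0.6667 < 1.0909; at K = 2 it is 1.1111 ≥ 1.0909.
So the minimum punishment length is K = 2.

2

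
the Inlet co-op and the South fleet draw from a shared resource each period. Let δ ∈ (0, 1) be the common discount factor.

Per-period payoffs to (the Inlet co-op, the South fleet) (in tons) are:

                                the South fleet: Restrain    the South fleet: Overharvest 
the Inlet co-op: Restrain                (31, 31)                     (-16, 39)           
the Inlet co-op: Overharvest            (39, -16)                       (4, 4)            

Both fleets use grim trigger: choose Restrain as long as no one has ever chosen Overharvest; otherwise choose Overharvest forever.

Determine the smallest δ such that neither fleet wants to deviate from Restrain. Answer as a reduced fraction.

8/35

Cooperation forever yields 31 each period: 31/(1−δ).
Deviating yields 39 once, then 4 forever: 39 + 4δ/(1−δ).
No profitable deviation requires 31/(1−δ) ≥ 39 + 4δ/(1−δ).
Multiplying by (1−δ): 31 ≥ 39(1−δ) + 4δ = 39 − 35δ.
So 35δ ≥ 8, i.e. δ ≥ 8/35.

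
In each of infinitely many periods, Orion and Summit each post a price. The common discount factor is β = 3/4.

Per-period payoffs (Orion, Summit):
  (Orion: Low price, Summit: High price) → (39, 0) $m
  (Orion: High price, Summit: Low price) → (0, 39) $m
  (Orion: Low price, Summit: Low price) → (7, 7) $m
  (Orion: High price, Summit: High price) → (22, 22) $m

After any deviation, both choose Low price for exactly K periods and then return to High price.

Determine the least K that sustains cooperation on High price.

No profitable deviation requires (22−7)(β+…+β^K) ≥ 39−22, i.e. β+…+β^K ≥ 17/15 ≈ 1.1333.
With β = 3/4, the partial sums are K=1: 0.7500, K=2: 1.3125.
K = 2 is the first length at which the sum reaches 1.1333.

2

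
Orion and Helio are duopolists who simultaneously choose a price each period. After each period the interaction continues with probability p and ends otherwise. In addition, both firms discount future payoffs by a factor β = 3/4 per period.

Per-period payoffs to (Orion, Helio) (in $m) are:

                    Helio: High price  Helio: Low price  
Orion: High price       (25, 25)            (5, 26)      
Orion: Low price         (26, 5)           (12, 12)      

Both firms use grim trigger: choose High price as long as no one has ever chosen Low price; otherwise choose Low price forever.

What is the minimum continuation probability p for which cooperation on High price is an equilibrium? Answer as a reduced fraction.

Expected continuation weight on next period's payoff is β·p = 3/4·p, which plays the role of the discount factor.
Cooperation requires 3/4·p ≥ (26−25)/(26−12) = 1/14, hence p ≥ 2/21.

2/21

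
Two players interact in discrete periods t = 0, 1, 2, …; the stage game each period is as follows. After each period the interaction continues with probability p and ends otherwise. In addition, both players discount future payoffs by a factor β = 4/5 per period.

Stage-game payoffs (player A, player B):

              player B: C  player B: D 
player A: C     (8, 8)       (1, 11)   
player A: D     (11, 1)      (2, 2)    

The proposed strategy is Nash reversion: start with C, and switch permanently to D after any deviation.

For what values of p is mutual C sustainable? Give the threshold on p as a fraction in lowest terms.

With continuation probability p and discount β, the effective per-period discount factor is βp.
Grim-trigger IC: βp ≥ (11−8)/(11−2) = 1/3.
So p ≥ (1/3)/(4/5) = 5/12.

5/12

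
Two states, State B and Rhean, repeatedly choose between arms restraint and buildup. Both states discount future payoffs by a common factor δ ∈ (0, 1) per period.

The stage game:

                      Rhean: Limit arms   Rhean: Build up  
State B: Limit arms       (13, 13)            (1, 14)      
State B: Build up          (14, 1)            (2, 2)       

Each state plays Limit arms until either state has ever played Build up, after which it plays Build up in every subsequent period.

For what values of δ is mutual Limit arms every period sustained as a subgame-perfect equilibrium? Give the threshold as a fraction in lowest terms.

1/12

Under grim trigger the critical discount factor is (T−C)/(T−P) with T = 14, C = 13, P = 2.
δ* = (14−13)/(14−2) = 1/12.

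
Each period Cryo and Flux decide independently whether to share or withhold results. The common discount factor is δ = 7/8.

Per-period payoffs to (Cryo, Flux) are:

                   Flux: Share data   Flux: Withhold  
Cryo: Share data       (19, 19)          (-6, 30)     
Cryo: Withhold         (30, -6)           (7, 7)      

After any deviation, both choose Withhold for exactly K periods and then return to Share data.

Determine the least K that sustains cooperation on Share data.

Need Σ_{k=1}^{K} δ^k ≥ (30−19)/(19−7) = 0.9167 at δ = 7/8.
At K = 1 the sum is 0.8750 < 0.9167; at K = 2 it is 1.6406 ≥ 0.9167.
So the minimum punishment length is K = 2.

2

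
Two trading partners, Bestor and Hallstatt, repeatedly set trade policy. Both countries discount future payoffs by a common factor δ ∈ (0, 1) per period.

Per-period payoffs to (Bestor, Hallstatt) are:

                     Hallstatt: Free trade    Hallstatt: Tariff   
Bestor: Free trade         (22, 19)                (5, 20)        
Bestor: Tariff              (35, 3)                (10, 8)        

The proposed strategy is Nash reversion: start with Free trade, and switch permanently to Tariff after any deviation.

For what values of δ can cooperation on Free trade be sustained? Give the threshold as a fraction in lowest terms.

Bestor's threshold: (35−22)/(35−10) = 13/25.
Hallstatt's threshold: (20−19)/(20−8) = 1/12.
13/25 > 1/12, so Bestor binds and δ* = 13/25.

13/25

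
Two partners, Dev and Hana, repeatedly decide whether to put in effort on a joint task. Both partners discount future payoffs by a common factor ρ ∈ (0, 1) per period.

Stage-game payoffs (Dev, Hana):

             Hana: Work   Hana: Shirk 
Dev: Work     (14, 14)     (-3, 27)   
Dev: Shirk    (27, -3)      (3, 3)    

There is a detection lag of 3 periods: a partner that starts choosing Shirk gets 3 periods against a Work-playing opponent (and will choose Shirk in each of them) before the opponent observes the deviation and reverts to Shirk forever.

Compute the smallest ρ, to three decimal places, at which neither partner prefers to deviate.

0.815

A deviator earns 27 for 3 periods, then 3 forever; cooperating earns 14 forever. Multiplying the IC by (1−ρ):
14 ≥ 27(1−ρ^3) + 3ρ^3, so 24·ρ^3 ≥ 13 and ρ^3 ≥ 13/24.
ρ ≥ (13/24)^(1/3) ≈ 0.815.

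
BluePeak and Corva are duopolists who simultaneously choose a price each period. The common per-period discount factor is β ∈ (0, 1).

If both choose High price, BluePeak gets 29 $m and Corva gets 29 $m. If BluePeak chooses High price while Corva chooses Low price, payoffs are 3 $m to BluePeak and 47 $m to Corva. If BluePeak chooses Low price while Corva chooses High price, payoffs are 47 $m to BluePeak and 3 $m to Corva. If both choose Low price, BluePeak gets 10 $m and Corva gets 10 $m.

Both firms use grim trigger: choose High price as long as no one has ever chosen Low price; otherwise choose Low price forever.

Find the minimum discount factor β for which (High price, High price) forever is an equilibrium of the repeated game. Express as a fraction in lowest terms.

18/37

Cooperation forever yields 29 each period: 29/(1−β).
Deviating yields 47 once, then 10 forever: 47 + 10β/(1−β).
No profitable deviation requires 29/(1−β) ≥ 47 + 10β/(1−β).
Multiplying by (1−β): 29 ≥ 47(1−β) + 10β = 47 − 37β.
So 37β ≥ 18, i.e. β ≥ 18/37.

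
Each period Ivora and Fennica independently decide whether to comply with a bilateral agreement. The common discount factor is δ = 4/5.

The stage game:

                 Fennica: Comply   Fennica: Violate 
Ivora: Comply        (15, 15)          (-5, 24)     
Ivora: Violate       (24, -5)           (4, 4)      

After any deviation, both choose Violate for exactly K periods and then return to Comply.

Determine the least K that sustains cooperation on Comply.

2

No profitable deviation requires (15−4)(δ+…+δ^K) ≥ 24−15, i.e. δ+…+δ^K ≥ 9/11 ≈ 0.8182.
With δ = 4/5, the partial sums are K=1: 0.8000, K=2: 1.4400.
K = 2 is the first length at which the sum reaches 0.8182.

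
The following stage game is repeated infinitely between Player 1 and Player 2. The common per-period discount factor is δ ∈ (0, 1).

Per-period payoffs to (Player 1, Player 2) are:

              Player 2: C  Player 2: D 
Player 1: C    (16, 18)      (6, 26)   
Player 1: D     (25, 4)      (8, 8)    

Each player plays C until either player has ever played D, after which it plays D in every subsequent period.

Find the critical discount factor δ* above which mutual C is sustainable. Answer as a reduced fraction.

Player 1's threshold: (25−16)/(25−8) = 9/17.
Player 2's threshold: (26−18)/(26−8) = 4/9.
9/17 > 4/9, so Player 1 binds and δ* = 9/17.

9/17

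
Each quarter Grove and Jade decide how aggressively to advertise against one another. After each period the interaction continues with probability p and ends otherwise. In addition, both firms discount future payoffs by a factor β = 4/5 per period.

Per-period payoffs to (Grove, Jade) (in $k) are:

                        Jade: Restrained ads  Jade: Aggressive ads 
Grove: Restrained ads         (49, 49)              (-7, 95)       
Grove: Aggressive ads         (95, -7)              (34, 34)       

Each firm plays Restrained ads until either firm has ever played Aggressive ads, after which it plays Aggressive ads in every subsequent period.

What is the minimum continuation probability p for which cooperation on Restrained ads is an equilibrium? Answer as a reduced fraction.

Expected continuation weight on next period's payoff is β·p = 4/5·p, which plays the role of the discount factor.
Cooperation requires 4/5·p ≥ (95−49)/(95−34) = 46/61, hence p ≥ 115/122.

115/122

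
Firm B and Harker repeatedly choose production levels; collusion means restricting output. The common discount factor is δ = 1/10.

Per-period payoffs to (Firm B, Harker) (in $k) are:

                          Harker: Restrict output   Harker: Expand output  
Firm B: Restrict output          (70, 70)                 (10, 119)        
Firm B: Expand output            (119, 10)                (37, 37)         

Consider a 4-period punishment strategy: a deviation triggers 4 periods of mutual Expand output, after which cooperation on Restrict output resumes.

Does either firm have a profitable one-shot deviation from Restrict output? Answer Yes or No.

A one-shot deviation gives 119 now, then 37 for 4 periods, then back to 70.
Gain from deviating: (119−70) today; loss: (70−37) in each of the next 4 periods.
No-deviation condition: (70−37)(δ+…+δ^4) ≥ 119−70, i.e. δ+…+δ^4 ≥ 49/33.
At δ = 1/10: δ+…+δ^4 = 0.1111 < 1.4848.
So cooperation is not sustainable.

Yes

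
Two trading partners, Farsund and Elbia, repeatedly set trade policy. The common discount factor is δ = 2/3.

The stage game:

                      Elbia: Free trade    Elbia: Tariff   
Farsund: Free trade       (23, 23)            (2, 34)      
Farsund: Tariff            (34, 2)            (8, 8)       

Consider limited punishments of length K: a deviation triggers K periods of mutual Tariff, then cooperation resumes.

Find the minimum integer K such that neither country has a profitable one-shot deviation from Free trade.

2

No profitable deviation requires (23−8)(δ+…+δ^K) ≥ 34−23, i.e. δ+…+δ^K ≥ 11/15 ≈ 0.7333.
With δ = 2/3, the partial sums are K=1: 0.6667, K=2: 1.1111.
K = 2 is the first length at which the sum reaches 0.7333.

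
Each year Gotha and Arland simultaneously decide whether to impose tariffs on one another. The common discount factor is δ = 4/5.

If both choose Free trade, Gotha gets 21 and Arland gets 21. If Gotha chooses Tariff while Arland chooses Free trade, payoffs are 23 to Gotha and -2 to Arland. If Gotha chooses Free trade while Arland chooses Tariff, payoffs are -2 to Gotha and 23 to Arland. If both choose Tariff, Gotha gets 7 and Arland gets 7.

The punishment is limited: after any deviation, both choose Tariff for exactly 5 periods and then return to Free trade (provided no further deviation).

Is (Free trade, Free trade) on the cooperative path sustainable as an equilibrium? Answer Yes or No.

A one-shot deviation gives 23 now, then 7 for 5 periods, then back to 21.
Gain from deviating: (23−21) today; loss: (21−7) in each of the next 5 periods.
No-deviation condition: (21−7)(δ+…+δ^5) ≥ 23−21, i.e. δ+…+δ^5 ≥ 1/7.
At δ = 4/5: δ+…+δ^5 = 2.6893 ≥ 0.1429.
So cooperation is sustainable.

Yes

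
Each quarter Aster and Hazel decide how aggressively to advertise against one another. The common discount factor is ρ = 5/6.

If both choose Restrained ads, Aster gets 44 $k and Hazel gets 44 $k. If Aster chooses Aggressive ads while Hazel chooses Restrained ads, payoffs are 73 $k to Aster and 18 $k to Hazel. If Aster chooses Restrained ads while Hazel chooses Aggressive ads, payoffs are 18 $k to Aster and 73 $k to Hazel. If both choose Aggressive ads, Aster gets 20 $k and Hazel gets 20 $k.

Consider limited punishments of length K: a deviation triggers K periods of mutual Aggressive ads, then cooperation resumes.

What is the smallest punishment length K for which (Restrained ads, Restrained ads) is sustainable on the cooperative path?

IC: ρ(1−ρ^K)/(1−ρ) ≥ (73−44)/(44−20) = 29/24.
With ρ = 5/6: need 1 − ρ^K ≥ 29/24·(1−5/6)/(5/6), i.e. ρ^K ≤ 0.7583.
Since (5/6)^1 = 0.8333 and (5/6)^2 = 0.6944, the smallest such K is 2.

2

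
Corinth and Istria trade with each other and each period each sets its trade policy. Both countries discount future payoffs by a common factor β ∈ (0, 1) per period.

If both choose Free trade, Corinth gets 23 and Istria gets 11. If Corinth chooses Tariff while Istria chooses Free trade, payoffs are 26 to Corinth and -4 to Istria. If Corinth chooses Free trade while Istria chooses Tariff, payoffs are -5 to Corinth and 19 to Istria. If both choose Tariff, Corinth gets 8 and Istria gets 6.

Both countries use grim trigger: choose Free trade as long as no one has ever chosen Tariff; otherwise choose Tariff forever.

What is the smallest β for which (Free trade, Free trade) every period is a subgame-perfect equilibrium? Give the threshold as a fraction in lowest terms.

8/13

For Corinth: deviation gain 26−23 = 3, per-period punishment loss 23−8 = 15. IC gives β ≥ 3/18 = 1/6.
For Istria: gain 8, loss 5 per period, so β ≥ 8/13.
The tighter constraint is Istria's, so cooperation needs β ≥ 8/13.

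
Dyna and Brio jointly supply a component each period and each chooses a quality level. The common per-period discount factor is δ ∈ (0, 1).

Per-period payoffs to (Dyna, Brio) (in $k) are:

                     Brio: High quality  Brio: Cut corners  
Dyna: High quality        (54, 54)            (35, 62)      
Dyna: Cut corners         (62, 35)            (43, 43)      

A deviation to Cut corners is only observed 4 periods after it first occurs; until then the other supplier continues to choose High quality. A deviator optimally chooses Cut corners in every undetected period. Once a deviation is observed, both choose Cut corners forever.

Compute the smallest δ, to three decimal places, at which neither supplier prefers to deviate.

The best deviation is to choose Cut corners for all 4 undetected periods, earning 62 each, then 43 forever once detected.
Deviation value: 62(1−δ^4)/(1−δ) + 43δ^4/(1−δ); cooperation value: 54/(1−δ).
IC: 54 ≥ 62(1−δ^4) + 43δ^4 = 62 − 19δ^4.
So δ^4 ≥ 8/19, giving δ ≥ (8/19)^(1/4) ≈ 0.806.

0.806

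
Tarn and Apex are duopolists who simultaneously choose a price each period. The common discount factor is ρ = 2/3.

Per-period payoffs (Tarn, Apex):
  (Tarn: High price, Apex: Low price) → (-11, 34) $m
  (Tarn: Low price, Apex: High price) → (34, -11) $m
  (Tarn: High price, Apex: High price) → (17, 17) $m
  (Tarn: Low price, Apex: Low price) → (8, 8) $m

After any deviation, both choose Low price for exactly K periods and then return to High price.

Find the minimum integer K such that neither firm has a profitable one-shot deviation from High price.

8

No profitable deviation requires (17−8)(ρ+…+ρ^K) ≥ 34−17, i.e. ρ+…+ρ^K ≥ 17/9 ≈ 1.8889.
With ρ = 2/3, the partial sums are K=1: 0.6667, K=2: 1.1111, …, K=6: 1.8244, K=7: 1.8829, K=8: 1.9220.
K = 8 is the first length at which the sum reaches 1.8889.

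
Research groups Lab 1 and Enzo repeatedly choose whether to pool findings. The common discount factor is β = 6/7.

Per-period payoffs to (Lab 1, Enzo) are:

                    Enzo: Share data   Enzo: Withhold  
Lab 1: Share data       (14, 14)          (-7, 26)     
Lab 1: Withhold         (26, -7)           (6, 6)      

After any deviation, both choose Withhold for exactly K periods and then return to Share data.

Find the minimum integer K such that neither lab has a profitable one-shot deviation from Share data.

No profitable deviation requires (14−6)(β+…+β^K) ≥ 26−14, i.e. β+…+β^K ≥ 3/2 ≈ 1.5000.
With β = 6/7, the partial sums are K=1: 0.8571, K=2: 1.5918.
K = 2 is the first length at which the sum reaches 1.5000.

2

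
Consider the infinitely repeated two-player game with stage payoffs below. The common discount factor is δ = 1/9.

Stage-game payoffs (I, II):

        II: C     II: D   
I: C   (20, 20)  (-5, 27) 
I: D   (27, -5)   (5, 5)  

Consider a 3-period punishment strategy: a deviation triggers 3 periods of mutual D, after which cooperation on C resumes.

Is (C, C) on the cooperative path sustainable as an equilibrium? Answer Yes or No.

A one-shot deviation gives 27 now, then 5 for 3 periods, then back to 20.
Gain from deviating: (27−20) today; loss: (20−5) in each of the next 3 periods.
No-deviation condition: (20−5)(δ+…+δ^3) ≥ 27−20, i.e. δ+…+δ^3 ≥ 7/15.
At δ = 1/9: δ+…+δ^3 = 0.1248 < 0.4667.
So cooperation is not sustainable.

No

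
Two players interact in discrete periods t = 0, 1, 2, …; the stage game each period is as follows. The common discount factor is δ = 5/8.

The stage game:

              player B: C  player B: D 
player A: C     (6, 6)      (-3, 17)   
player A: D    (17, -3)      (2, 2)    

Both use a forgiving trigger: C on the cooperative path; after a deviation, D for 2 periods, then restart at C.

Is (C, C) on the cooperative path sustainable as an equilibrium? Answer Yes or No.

No

Comparing payoff streams over the 3 periods until play realigns: cooperate → 6(1+δ+…+δ^2); deviate → 17 + 2(δ+…+δ^2).
Cooperation is sustained iff (6−2)(δ+…+δ^2) ≥ 17−6.
δ+…+δ^2 = 5/8·(1−(5/8)^2)/(1−5/8) = 1.0156, and (17−6)/(6−2) = 2.7500.
1.0156 < 2.7500, so cooperation is not sustainable.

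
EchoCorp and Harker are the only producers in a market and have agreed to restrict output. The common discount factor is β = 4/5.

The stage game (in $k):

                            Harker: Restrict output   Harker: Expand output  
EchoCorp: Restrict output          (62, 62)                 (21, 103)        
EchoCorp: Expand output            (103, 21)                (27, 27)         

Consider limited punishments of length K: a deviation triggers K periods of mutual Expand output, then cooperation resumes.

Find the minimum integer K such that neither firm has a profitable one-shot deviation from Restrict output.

No profitable deviation requires (62−27)(β+…+β^K) ≥ 103−62, i.e. β+…+β^K ≥ 41/35 ≈ 1.1714.
With β = 4/5, the partial sums are K=1: 0.8000, K=2: 1.4400.
K = 2 is the first length at which the sum reaches 1.1714.

2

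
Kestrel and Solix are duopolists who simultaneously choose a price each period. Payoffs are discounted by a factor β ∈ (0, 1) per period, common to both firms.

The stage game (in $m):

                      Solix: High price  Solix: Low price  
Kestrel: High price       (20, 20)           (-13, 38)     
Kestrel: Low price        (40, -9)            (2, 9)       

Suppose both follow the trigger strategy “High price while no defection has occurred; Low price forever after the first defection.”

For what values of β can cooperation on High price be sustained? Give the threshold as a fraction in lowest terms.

18/29

Kestrel: cooperation gives 20 each period; deviation gives 40 once then 2 forever.
  20/(1−β) ≥ 40 + 2β/(1−β) ⇒ β ≥ 20/38 = 10/19.
Solix: cooperation gives 20 each period; deviation gives 38 once then 9 forever.
  β ≥ 18/29.
Both must hold, so the binding constraint is Solix's: β ≥ 18/29.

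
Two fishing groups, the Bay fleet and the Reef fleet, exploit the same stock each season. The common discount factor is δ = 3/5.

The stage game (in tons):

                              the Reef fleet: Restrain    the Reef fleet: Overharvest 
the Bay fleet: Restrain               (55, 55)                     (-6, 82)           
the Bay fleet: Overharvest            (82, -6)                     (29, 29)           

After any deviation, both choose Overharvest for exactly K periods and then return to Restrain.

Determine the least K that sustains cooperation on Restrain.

IC: δ(1−δ^K)/(1−δ) ≥ (82−55)/(55−29) = 27/26.
With δ = 3/5: need 1 − δ^K ≥ 27/26·(1−3/5)/(3/5), i.e. δ^K ≤ 0.3077.
Since (3/5)^2 = 0.3600 and (3/5)^3 = 0.2160, the smallest such K is 3.

3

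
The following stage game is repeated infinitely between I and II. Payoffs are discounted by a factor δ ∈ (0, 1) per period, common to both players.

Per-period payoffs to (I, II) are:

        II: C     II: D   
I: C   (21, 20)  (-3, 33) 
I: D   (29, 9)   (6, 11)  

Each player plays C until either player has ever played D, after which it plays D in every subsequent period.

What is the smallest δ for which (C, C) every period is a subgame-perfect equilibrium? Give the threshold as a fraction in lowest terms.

13/22

For I: deviation gain 29−21 = 8, per-period punishment loss 21−6 = 15. IC gives δ ≥ 8/23.
For II: gain 13, loss 9 per period, so δ ≥ 13/22.
The tighter constraint is II's, so cooperation needs δ ≥ 13/22.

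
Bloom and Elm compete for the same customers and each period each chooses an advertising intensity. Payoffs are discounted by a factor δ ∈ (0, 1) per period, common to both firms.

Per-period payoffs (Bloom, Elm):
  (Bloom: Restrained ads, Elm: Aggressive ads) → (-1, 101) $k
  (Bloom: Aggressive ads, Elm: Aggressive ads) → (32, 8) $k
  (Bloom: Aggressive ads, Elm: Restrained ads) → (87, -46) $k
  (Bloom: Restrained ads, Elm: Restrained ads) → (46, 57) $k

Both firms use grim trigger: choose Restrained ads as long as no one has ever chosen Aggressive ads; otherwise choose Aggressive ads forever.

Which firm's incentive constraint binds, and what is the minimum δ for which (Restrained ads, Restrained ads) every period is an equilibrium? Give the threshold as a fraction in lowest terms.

Bloom: cooperation gives 46 each period; deviation gives 87 once then 32 forever.
  46/(1−δ) ≥ 87 + 32δ/(1−δ) ⇒ δ ≥ 41/55.
Elm: cooperation gives 57 each period; deviation gives 101 once then 8 forever.
  δ ≥ 44/93.
Both must hold, so the binding constraint is Bloom's: δ ≥ 41/55.

Bloom; δ ≥ 41/55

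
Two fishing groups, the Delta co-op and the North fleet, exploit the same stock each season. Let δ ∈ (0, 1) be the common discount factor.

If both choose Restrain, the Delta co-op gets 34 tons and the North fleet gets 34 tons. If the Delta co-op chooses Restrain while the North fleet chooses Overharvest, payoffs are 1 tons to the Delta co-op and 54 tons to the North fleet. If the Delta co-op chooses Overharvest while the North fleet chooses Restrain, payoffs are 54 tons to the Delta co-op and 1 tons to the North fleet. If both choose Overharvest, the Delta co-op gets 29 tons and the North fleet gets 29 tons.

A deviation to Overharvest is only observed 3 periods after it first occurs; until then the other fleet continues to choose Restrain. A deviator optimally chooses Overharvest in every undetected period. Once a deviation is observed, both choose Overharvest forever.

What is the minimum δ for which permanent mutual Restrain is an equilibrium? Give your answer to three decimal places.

0.928

Deviating for the 3 undetected periods gains 54−34 = 20 per period over cooperation, then loses 34−29 = 5 per period forever once punishment starts.
Gain: 20(1 + δ + … + δ^2); loss: 5·δ^3/(1−δ).
No profitable deviation ⇔ 20(1−δ^3) ≤ 5·δ^3, i.e. δ^3 ≥ 20/(20+5) = 4/5.
Hence δ ≥ (4/5)^(1/3) ≈ 0.928.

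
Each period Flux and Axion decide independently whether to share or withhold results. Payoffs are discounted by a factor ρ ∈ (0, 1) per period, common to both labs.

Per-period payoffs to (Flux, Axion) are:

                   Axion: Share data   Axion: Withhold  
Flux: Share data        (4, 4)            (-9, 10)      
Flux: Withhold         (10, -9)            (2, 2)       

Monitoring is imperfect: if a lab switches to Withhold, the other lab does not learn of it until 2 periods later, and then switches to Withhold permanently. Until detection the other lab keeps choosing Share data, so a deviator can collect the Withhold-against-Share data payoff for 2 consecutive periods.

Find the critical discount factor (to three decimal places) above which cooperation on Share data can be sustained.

0.866

Deviating for the 2 undetected periods gains 10−4 = 6 per period over cooperation, then loses 4−2 = 2 per period forever once punishment starts.
Gain: 6(1 + ρ + … + ρ^1); loss: 2·ρ^2/(1−ρ).
No profitable deviation ⇔ 6(1−ρ^2) ≤ 2·ρ^2, i.e. ρ^2 ≥ 6/(6+2) = 3/4.
Hence ρ ≥ (3/4)^(1/2) ≈ 0.866.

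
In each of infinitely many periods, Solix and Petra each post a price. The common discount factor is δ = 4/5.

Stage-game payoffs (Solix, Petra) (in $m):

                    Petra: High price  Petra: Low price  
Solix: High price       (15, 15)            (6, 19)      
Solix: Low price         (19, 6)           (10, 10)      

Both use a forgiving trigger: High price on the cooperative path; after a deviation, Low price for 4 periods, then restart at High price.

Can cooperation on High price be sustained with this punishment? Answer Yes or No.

Yes

Comparing payoff streams over the 5 periods until play realigns: cooperate → 15(1+δ+…+δ^4); deviate → 19 + 10(δ+…+δ^4).
Cooperation is sustained iff (15−10)(δ+…+δ^4) ≥ 19−15.
δ+…+δ^4 = 4/5·(1−(4/5)^4)/(1−4/5) = 2.3616, and (19−15)/(15−10) = 0.8000.
2.3616 ≥ 0.8000, so cooperation is sustainable.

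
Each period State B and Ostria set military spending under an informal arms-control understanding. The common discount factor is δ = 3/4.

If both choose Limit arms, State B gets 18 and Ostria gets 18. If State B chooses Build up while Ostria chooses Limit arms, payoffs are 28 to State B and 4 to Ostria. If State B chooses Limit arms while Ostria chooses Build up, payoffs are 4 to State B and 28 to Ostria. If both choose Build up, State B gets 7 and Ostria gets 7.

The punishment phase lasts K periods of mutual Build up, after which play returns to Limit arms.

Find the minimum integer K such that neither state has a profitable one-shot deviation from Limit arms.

2

IC: δ(1−δ^K)/(1−δ) ≥ (28−18)/(18−7) = 10/11.
With δ = 3/4: need 1 − δ^K ≥ 10/11·(1−3/4)/(3/4), i.e. δ^K ≤ 0.6970.
Since (3/4)^1 = 0.7500 and (3/4)^2 = 0.5625, the smallest such K is 2.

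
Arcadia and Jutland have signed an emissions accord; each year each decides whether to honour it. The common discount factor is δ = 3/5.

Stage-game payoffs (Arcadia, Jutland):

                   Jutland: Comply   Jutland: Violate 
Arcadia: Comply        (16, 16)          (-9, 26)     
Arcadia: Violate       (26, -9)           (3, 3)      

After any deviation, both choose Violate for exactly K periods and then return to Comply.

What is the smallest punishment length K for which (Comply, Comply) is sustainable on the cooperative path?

2

IC: δ(1−δ^K)/(1−δ) ≥ (26−16)/(16−3) = 10/13.
With δ = 3/5: need 1 − δ^K ≥ 10/13·(1−3/5)/(3/5), i.e. δ^K ≤ 0.4872.
Since (3/5)^1 = 0.6000 and (3/5)^2 = 0.3600, the smallest such K is 2.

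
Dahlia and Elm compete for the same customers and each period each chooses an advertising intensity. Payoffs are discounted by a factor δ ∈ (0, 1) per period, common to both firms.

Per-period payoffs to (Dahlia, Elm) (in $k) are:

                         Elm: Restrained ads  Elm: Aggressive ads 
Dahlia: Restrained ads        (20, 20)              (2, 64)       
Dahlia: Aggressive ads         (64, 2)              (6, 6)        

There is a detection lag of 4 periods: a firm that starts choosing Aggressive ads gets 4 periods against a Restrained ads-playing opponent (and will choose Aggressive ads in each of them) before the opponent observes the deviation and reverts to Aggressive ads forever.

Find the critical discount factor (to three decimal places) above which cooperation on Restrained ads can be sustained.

The best deviation is to choose Aggressive ads for all 4 undetected periods, earning 64 each, then 6 forever once detected.
Deviation value: 64(1−δ^4)/(1−δ) + 6δ^4/(1−δ); cooperation value: 20/(1−δ).
IC: 20 ≥ 64(1−δ^4) + 6δ^4 = 64 − 58δ^4.
So δ^4 ≥ 44/58 = 22/29, giving δ ≥ (22/29)^(1/4) ≈ 0.933.

0.933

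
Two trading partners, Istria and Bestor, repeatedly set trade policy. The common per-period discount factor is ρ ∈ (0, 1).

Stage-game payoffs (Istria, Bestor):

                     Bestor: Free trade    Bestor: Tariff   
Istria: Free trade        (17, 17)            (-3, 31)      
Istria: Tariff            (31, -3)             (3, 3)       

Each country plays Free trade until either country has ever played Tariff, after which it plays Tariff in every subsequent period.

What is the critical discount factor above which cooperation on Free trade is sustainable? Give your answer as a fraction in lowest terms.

1/2

Cooperation forever yields 17 each period: 17/(1−ρ).
Deviating yields 31 once, then 3 forever: 31 + 3ρ/(1−ρ).
No profitable deviation requires 17/(1−ρ) ≥ 31 + 3ρ/(1−ρ).
Multiplying by (1−ρ): 17 ≥ 31(1−ρ) + 3ρ = 31 − 28ρ.
So 28ρ ≥ 14, i.e. ρ ≥ 14/28 = 1/2.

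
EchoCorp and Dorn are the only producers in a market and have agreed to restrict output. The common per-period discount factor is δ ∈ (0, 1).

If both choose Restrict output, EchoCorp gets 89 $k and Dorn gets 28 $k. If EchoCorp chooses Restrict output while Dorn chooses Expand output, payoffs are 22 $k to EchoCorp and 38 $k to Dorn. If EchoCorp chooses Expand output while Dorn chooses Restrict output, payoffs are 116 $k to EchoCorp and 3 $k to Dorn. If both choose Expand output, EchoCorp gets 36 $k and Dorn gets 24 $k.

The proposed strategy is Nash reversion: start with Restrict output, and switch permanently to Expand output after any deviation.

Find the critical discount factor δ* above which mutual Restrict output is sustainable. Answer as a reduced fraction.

5/7

EchoCorp's threshold: (116−89)/(116−36) = 27/80.
Dorn's threshold: (38−28)/(38−24) = 5/7.
27/80 < 5/7, so Dorn binds and δ* = 5/7.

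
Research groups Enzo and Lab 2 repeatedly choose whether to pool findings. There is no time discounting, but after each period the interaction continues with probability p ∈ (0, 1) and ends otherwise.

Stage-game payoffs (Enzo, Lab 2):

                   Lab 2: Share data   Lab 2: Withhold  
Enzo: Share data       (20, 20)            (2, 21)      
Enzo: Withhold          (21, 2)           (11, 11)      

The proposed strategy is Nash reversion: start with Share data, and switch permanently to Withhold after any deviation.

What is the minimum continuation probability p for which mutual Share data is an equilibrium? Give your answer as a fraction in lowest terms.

1/10

With no time discounting, the continuation probability p plays the role of the discount factor.
Grim-trigger IC: 20/(1−p) ≥ 21 + 11p/(1−p) ⇒ p ≥ (21−20)/(21−11) = 1/10.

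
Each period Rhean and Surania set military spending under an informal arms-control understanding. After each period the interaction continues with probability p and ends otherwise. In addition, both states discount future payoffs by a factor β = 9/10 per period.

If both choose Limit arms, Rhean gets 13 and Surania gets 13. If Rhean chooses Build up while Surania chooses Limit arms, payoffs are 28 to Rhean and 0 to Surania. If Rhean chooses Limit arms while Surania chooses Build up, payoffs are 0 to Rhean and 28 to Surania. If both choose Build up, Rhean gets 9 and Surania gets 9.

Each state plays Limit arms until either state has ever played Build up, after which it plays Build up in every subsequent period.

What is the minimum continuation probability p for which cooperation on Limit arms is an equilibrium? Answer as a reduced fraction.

50/57

With continuation probability p and discount β, the effective per-period discount factor is βp.
Grim-trigger IC: βp ≥ (28−13)/(28−9) = 15/19.
So p ≥ (15/19)/(9/10) = 50/57.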